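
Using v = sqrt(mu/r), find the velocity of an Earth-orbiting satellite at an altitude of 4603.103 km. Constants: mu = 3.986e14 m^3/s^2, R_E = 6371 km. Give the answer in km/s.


r = R_E + alt = 6371.0 + 4603.103 = 10974.1030 km = 1.0974103e+07 m
v = sqrt(mu/r) = sqrt(3.986e14 / 1.0974103e+07) = 6026.7632 m/s = 6.0268 km/s

6.0268 km/s


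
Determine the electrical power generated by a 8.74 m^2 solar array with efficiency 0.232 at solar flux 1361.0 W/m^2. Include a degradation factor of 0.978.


P = area * eta * S * degradation
P = 8.74 * 0.232 * 1361.0 * 0.978
P = 2698.9597 W

2698.9597 W


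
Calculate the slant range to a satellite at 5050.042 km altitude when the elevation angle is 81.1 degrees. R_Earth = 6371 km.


h = 5050.042 km, el = 81.1 deg
d = -R_E*sin(el) + sqrt((R_E*sin(el))^2 + 2*R_E*h + h^2)
d = -6371.0000*sin(1.4155) + sqrt((6371.0000*0.9879599)^2 + 2*6371.0000*5050.042 + 5050.042^2)
d = 5084.1379 km

5084.1379 km


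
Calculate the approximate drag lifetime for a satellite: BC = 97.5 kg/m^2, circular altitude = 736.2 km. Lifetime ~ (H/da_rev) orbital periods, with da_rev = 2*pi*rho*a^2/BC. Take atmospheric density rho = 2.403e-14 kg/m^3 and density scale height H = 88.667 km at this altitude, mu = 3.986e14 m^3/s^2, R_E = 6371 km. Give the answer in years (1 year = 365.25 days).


a = R_E + alt = 7107.2000 km = 7.1072e+06 m
da_rev = 2*pi*rho*a^2/BC = 2*pi*2.403e-14*(7.1072e+06)^2/97.5 = 0.0782214923 m per revolution
N = H/da_rev = 88667.0000 m / 0.0782214923 m = 1.1335376e+06 revolutions
P = 2*pi*sqrt(a^3/mu) = 5962.9206 s
lifetime = N*P = 1.1335376e+06 * 5962.9206 = 6.7591945e+09 s = 78231.4179 days
years = 78231.4179 / 365.25 = 214.1859 years

214.1859 years


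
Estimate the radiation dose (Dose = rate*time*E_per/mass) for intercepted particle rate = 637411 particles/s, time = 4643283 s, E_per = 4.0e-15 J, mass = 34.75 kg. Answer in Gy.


Total energy deposited = rate * time * E_per
  = 637411 * 4643283 * 4.0e-15 = 0.01183872 J
Dose = E_total / mass = 0.01183872 / 34.75
Dose = 3.4068255e-04 Gy

3.4068e-04 Gy


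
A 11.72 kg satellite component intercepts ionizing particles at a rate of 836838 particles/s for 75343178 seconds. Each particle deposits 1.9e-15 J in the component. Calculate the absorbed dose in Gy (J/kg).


Total energy deposited = rate * time * E_per
  = 836838 * 75343178 * 1.9e-15 = 0.1197951 J
Dose = E_total / mass = 0.1197951 / 11.72
Dose = 0.01022142 Gy

0.0102 Gy


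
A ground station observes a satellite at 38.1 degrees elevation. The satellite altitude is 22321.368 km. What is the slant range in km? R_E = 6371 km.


h = 22321.368 km, el = 38.1 deg
d = -R_E*sin(el) + sqrt((R_E*sin(el))^2 + 2*R_E*h + h^2)
d = -6371.0000*sin(0.6649704) + sqrt((6371.0000*0.6170359)^2 + 2*6371.0000*22321.368 + 22321.368^2)
d = 24319.8143 km

24319.8143 km


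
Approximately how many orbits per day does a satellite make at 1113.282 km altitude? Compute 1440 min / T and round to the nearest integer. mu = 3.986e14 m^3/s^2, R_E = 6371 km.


r = 7.484282e+06 m
T = 2*pi*sqrt(r^3/mu) = 6443.7167 s = 107.3953 min
revs/day = 1440 / 107.3953 = 13.4084
Rounded: 13 revolutions per day

13 revolutions per day


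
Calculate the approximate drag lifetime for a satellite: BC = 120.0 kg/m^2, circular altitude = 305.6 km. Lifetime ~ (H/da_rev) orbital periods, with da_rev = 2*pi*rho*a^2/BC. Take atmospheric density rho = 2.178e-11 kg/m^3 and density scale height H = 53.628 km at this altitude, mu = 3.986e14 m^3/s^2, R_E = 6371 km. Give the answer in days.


a = R_E + alt = 6676.6000 km = 6.6766e+06 m
da_rev = 2*pi*rho*a^2/BC = 2*pi*2.178e-11*(6.6766e+06)^2/120.0 = 50.835513 m per revolution
N = H/da_rev = 53628.0000 m / 50.835513 m = 1054.9318 revolutions
P = 2*pi*sqrt(a^3/mu) = 5429.3052 s
lifetime = N*P = 1054.9318 * 5429.3052 = 5.7275468e+06 s = 66.2911 days

66.2911 days


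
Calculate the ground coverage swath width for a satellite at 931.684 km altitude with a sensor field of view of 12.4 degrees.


FOV = 12.4 deg = 0.2164208 rad
swath = 2 * alt * tan(FOV/2) = 2 * 931.684 * tan(0.1082104)
swath = 2 * 931.684 * 0.1086348
swath = 202.4265 km

202.4265 km


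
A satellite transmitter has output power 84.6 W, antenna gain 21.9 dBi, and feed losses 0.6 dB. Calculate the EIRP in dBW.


Pt = 84.6 W = 19.2737 dBW
EIRP = Pt_dBW + Gt - losses = 19.2737 + 21.9 - 0.6 = 40.5737 dBW

40.5737 dBW


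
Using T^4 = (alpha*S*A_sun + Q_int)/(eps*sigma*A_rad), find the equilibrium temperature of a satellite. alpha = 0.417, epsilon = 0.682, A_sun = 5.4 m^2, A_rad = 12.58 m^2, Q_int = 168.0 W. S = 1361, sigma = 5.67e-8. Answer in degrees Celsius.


Numerator = alpha*S*A_sun + Q_int = 0.417*1361*5.4 + 168.0 = 3232.6998 W
Denominator = eps*sigma*A_rad = 0.682*5.67e-8*12.58 = 4.8646105e-07 W/K^4
T^4 = 6.6453415e+09 K^4
T = 285.5153 K = 12.3653 C

12.3653 degrees Celsius


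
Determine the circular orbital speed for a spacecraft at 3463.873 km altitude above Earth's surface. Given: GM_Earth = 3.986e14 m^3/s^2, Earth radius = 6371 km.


r = R_E + alt = 6371.0 + 3463.873 = 9834.8730 km = 9.834873e+06 m
v = sqrt(mu/r) = sqrt(3.986e14 / 9.834873e+06) = 6366.2585 m/s = 6.3663 km/s

6.3663 km/s


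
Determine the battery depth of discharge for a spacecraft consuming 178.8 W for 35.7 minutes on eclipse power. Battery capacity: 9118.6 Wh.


E_used = P * t / 60 = 178.8 * 35.7 / 60 = 106.3860 Wh
DOD = E_used / E_total * 100 = 106.3860 / 9118.6 * 100
DOD = 1.1667 %

1.1667 %


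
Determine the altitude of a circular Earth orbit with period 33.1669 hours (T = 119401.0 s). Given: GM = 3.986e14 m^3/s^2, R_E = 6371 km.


T = 119401.0 s
r = (mu*T^2/(4*pi^2))^(1/3) = (3.986e14 * 119401.0^2 / (4*pi^2))^(1/3)
r = 5.2408029e+07 m = 52408.0292 km
alt = r - R_E = 52408.0292 - 6371 = 46037.0292 km

46037.0292 km


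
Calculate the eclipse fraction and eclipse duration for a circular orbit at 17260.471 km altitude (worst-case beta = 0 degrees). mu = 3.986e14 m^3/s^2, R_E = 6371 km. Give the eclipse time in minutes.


r = 23631.4710 km
T = 602.5542 min
Eclipse fraction = arcsin(R_E/r)/pi = arcsin(6371.0000/23631.4710)/pi
= arcsin(0.2695981)/pi = 0.08689085
Eclipse duration = 0.08689085 * 602.5542 = 52.3564 min

52.3564 minutes


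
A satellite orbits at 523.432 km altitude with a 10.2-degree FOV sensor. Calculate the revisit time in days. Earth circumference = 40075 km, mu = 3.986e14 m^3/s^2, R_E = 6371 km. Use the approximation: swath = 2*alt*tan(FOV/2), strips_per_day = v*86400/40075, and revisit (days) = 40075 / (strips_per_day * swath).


swath = 2*523.432*tan(0.08901179) = 93.4301 km
v = sqrt(mu/r) = 7603.6024 m/s = 7.6036 km/s
strips/day = v*86400/40075 = 7.6036*86400/40075 = 16.3930
coverage/day = strips * swath = 16.3930 * 93.4301 = 1531.6041 km
revisit = 40075 / 1531.6041 = 26.1654 days

26.1654 days


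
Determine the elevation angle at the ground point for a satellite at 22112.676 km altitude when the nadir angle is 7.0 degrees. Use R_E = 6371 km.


r = R_E + alt = 28483.6760 km
Law of sines in the satellite / Earth-center / ground-point triangle:
  sin(nadir)/R_E = sin(90 + el)/r  =>  cos(el) = (r/R_E)*sin(nadir)
cos(el) = (28483.6760 / 6371.0000) * sin(7.0 deg) = 0.5448575
el = arccos(0.5448575) = 56.9851 deg
(Earth-central angle = 90 - nadir - el = 26.0149 deg)

56.9851 degrees


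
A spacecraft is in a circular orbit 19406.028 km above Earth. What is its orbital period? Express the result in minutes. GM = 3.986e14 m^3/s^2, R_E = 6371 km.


r = 25777.0280 km = 2.5777028e+07 m
T = 2*pi*sqrt(r^3/mu) = 2*pi*sqrt(1.712768e+22 / 3.986e14)
T = 41187.0310 s = 686.4505 min

686.4505 minutes


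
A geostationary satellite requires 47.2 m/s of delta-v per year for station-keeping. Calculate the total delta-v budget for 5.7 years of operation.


dV = rate * years = 47.2 * 5.7
dV = 269.0400 m/s

269.0400 m/s


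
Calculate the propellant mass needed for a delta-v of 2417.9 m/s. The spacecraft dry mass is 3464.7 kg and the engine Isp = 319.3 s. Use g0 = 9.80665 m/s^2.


ve = Isp * g0 = 319.3 * 9.80665 = 3131.263345 m/s
mass ratio = exp(dv/ve) = exp(2417.9/3131.263345) = 2.16448042
m_prop = m_dry * (mr - 1) = 3464.7 * (2.16448042 - 1)
m_prop = 4034.5753 kg

4034.5753 kg


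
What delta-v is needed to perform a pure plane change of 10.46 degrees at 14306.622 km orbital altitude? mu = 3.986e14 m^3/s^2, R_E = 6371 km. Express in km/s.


r = 20677.6220 km = 2.0677622e+07 m
V = sqrt(mu/r) = 4390.5442 m/s
di = 10.46 deg = 0.1825614 rad
dV = 2*V*sin(di/2) = 2*4390.5442*sin(0.09128072)
dV = 800.4314 m/s = 0.8004314 km/s

0.8004 km/s


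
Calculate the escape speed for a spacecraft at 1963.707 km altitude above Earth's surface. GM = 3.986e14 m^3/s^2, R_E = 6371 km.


r = 6371.0 + 1963.707 = 8334.7070 km = 8.334707e+06 m
v_esc = sqrt(2*mu/r) = sqrt(2*3.986e14 / 8.334707e+06)
v_esc = 9779.9915 m/s = 9.7800 km/s

9.7800 km/s


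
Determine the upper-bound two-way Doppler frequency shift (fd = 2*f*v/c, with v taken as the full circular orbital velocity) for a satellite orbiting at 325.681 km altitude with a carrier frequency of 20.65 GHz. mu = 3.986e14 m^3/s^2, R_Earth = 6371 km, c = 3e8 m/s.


r = 6.696681e+06 m
v = sqrt(mu/r) = 7715.0517 m/s (worst-case radial velocity)
f = 20.65 GHz = 2.065e+10 Hz
fd = 2*f*v/c = 2*2.065e+10*7715.0517/3.0e+08
fd = 1.0621055e+06 Hz

1.0621e+06 Hz


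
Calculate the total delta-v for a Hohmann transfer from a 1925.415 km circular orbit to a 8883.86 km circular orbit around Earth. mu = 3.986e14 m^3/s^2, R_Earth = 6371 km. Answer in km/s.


r1 = 8296.4150 km = 8.296415e+06 m
r2 = 15254.8600 km = 1.525486e+07 m
dv1 = sqrt(mu/r1)*(sqrt(2*r2/(r1+r2)) - 1) = 957.8035 m/s
dv2 = sqrt(mu/r2)*(1 - sqrt(2*r1/(r1+r2))) = 821.0950 m/s
total dv = |dv1| + |dv2| = 957.8035 + 821.0950 = 1778.8985 m/s = 1.7789 km/s

1.7789 km/s


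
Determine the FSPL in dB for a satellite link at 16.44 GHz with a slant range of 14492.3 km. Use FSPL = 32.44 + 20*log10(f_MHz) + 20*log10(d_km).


f = 16.44 GHz = 16440.0000 MHz
d = 14492.3 km
FSPL = 32.44 + 20*log10(16440.0000) + 20*log10(14492.3)
FSPL = 32.44 + 84.3180 + 83.2227
FSPL = 199.9808 dB

199.9808 dB


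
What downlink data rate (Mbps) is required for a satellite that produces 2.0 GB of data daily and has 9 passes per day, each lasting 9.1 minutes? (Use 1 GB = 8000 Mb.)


total contact time = 9 * 9.1 * 60 = 4914.0000 s
data = 2.0 GB = 16000.0000 Mb
rate = 16000.0000 / 4914.0000 = 3.2560 Mbps

3.2560 Mbps


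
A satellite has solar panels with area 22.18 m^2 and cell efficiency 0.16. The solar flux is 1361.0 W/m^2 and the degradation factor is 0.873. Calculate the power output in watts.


P = area * eta * S * degradation
P = 22.18 * 0.16 * 1361.0 * 0.873
P = 4216.5174 W

4216.5174 W


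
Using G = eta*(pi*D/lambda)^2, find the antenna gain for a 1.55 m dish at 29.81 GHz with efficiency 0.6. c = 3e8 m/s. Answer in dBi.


lambda = c/f = 3e8 / 2.981e+10 = 0.01006374 m
G = eta*(pi*D/lambda)^2 = 0.6*(pi*1.55/0.01006374)^2
G = 140473.9630 (linear)
G = 10*log10(140473.9630) = 51.4760 dBi

51.4760 dBi


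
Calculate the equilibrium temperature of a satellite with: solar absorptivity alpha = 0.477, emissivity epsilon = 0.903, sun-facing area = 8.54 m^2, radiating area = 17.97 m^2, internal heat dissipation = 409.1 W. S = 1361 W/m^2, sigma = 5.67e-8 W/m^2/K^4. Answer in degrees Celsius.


Numerator = alpha*S*A_sun + Q_int = 0.477*1361*8.54 + 409.1 = 5953.2424 W
Denominator = eps*sigma*A_rad = 0.903*5.67e-8*17.97 = 9.200658e-07 W/K^4
T^4 = 6.4704529e+09 K^4
T = 283.6179 K = 10.4679 C

10.4679 degrees Celsius


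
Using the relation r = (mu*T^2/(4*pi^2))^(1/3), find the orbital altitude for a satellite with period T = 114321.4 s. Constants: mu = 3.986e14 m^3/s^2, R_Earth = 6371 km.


T = 114321.4 s
r = (mu*T^2/(4*pi^2))^(1/3) = (3.986e14 * 114321.4^2 / (4*pi^2))^(1/3)
r = 5.0910912e+07 m = 50910.9118 km
alt = r - R_E = 50910.9118 - 6371 = 44539.9118 km

44539.9118 km


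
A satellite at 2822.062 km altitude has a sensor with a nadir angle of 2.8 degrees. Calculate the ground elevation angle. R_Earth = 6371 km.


r = R_E + alt = 9193.0620 km
Law of sines in the satellite / Earth-center / ground-point triangle:
  sin(nadir)/R_E = sin(90 + el)/r  =>  cos(el) = (r/R_E)*sin(nadir)
cos(el) = (9193.0620 / 6371.0000) * sin(2.8 deg) = 0.07048799
el = arccos(0.07048799) = 85.9580 deg
(Earth-central angle = 90 - nadir - el = 1.2420 deg)

85.9580 degrees


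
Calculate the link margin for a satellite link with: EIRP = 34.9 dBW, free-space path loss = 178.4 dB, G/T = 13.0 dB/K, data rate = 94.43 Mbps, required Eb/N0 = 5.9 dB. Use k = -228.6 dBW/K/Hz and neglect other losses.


C/N0 = EIRP - FSPL + G/T - k = 34.9 - 178.4 + 13.0 - (-228.6)
C/N0 = 98.1000 dB-Hz
R_b = 94.43 Mbps = 9.443e+07 bps -> 10*log10(R_b) = 79.7511 dB-Hz
Eb/N0 = C/N0 - 10*log10(R_b) = 98.1000 - 79.7511 = 18.3489 dB
Margin = Eb/N0 - Eb/N0_req = 18.3489 - 5.9 = 12.4489 dB (link closes)

12.4489 dB


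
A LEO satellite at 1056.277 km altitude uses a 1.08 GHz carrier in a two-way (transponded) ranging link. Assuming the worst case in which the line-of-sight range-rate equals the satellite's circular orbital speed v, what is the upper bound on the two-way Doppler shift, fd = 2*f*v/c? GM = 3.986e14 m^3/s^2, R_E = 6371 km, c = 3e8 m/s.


r = 7.427277e+06 m
v = sqrt(mu/r) = 7325.7794 m/s (worst-case radial velocity)
f = 1.08 GHz = 1.08e+09 Hz
fd = 2*f*v/c = 2*1.08e+09*7325.7794/3.0e+08
fd = 52745.6117 Hz

52745.6117 Hz


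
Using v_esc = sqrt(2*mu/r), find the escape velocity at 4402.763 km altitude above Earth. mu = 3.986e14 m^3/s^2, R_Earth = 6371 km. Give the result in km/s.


r = 6371.0 + 4402.763 = 10773.7630 km = 1.0773763e+07 m
v_esc = sqrt(2*mu/r) = sqrt(2*3.986e14 / 1.0773763e+07)
v_esc = 8602.0099 m/s = 8.6020 km/s

8.6020 km/s


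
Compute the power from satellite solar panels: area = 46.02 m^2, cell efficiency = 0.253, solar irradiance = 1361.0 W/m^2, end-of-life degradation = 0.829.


P = area * eta * S * degradation
P = 46.02 * 0.253 * 1361.0 * 0.829
P = 13136.5037 W

13136.5037 W


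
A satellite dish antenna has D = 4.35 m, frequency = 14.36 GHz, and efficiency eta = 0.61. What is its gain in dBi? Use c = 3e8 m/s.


lambda = c/f = 3e8 / 1.436e+10 = 0.02089136 m
G = eta*(pi*D/lambda)^2 = 0.61*(pi*4.35/0.02089136)^2
G = 261020.4083 (linear)
G = 10*log10(261020.4083) = 54.1667 dBi

54.1667 dBi


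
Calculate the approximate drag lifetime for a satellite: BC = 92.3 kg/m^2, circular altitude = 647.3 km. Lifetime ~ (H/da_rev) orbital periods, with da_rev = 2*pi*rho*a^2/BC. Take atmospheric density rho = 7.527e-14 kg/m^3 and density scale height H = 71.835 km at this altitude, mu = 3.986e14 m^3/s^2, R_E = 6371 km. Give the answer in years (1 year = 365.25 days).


a = R_E + alt = 7018.3000 km = 7.0183e+06 m
da_rev = 2*pi*rho*a^2/BC = 2*pi*7.527e-14*(7.0183e+06)^2/92.3 = 0.252385233 m per revolution
N = H/da_rev = 71835.0000 m / 0.252385233 m = 284624.4183 revolutions
P = 2*pi*sqrt(a^3/mu) = 5851.3909 s
lifetime = N*P = 284624.4183 * 5851.3909 = 1.6654487e+09 s = 19276.0271 days
years = 19276.0271 / 365.25 = 52.7749 years

52.7749 years


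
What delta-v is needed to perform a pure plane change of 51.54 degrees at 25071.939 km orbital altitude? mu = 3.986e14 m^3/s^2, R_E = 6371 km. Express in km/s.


r = 31442.9390 km = 3.1442939e+07 m
V = sqrt(mu/r) = 3560.4679 m/s
di = 51.54 deg = 0.8995427 rad
dV = 2*V*sin(di/2) = 2*3560.4679*sin(0.4497713)
dV = 3095.8955 m/s = 3.0959 km/s

3.0959 km/s


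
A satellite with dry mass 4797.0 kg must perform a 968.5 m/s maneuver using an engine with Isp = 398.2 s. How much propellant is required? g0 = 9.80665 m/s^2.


ve = Isp * g0 = 398.2 * 9.80665 = 3905.008030 m/s
mass ratio = exp(dv/ve) = exp(968.5/3905.008030) = 1.28147897
m_prop = m_dry * (mr - 1) = 4797.0 * (1.28147897 - 1)
m_prop = 1350.2546 kg

1350.2546 kg


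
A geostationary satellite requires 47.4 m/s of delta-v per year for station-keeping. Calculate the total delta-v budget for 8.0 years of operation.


dV = rate * years = 47.4 * 8.0
dV = 379.2000 m/s

379.2000 m/s


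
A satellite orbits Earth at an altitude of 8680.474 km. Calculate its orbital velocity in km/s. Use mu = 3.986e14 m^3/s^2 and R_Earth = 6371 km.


r = R_E + alt = 6371.0 + 8680.474 = 15051.4740 km = 1.5051474e+07 m
v = sqrt(mu/r) = sqrt(3.986e14 / 1.5051474e+07) = 5146.1108 m/s = 5.1461 km/s

5.1461 km/s


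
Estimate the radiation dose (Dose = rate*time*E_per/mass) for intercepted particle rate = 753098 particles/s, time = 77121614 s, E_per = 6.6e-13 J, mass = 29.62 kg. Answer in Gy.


Total energy deposited = rate * time * E_per
  = 753098 * 77121614 * 6.6e-13 = 38.3329 J
Dose = E_total / mass = 38.3329 / 29.62
Dose = 1.2942 Gy

1.2942 Gy


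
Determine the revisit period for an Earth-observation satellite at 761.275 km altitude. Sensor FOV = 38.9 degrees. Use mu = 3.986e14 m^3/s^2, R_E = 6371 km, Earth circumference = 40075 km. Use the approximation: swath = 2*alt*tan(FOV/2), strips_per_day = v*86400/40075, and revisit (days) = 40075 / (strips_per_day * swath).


swath = 2*761.275*tan(0.3394665) = 537.6684 km
v = sqrt(mu/r) = 7475.7472 m/s = 7.4757 km/s
strips/day = v*86400/40075 = 7.4757*86400/40075 = 16.1174
coverage/day = strips * swath = 16.1174 * 537.6684 = 8665.8134 km
revisit = 40075 / 8665.8134 = 4.6245 days

4.6245 days


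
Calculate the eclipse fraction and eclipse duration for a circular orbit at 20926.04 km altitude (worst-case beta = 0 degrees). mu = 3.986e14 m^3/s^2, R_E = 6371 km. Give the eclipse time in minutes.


r = 27297.0400 km
T = 748.0546 min
Eclipse fraction = arcsin(R_E/r)/pi = arcsin(6371.0000/27297.0400)/pi
= arcsin(0.2333953)/pi = 0.0749836
Eclipse duration = 0.0749836 * 748.0546 = 56.0918 min

56.0918 minutes


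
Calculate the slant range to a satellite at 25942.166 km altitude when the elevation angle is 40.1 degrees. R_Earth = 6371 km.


h = 25942.166 km, el = 40.1 deg
d = -R_E*sin(el) + sqrt((R_E*sin(el))^2 + 2*R_E*h + h^2)
d = -6371.0000*sin(0.699877) + sqrt((6371.0000*0.6441236)^2 + 2*6371.0000*25942.166 + 25942.166^2)
d = 27839.8559 km

27839.8559 km


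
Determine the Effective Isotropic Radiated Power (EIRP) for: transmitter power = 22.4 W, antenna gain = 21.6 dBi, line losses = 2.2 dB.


Pt = 22.4 W = 13.5025 dBW
EIRP = Pt_dBW + Gt - losses = 13.5025 + 21.6 - 2.2 = 32.9025 dBW

32.9025 dBW


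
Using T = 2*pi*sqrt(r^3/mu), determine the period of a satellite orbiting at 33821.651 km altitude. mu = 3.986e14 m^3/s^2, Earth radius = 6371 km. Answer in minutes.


r = 40192.6510 km = 4.0192651e+07 m
T = 2*pi*sqrt(r^3/mu) = 2*pi*sqrt(6.4929186e+22 / 3.986e14)
T = 80192.0285 s = 1336.5338 min

1336.5338 minutes


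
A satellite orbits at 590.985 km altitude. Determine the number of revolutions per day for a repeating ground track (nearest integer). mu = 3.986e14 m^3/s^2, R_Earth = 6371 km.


r = 6.961985e+06 m
T = 2*pi*sqrt(r^3/mu) = 5781.1048 s = 96.3517 min
revs/day = 1440 / 96.3517 = 14.9452
Rounded: 15 revolutions per day

15 revolutions per day


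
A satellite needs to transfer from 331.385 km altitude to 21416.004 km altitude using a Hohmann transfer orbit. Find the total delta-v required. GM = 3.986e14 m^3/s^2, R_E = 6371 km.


r1 = 6702.3850 km = 6.702385e+06 m
r2 = 27787.0040 km = 2.7787004e+07 m
dv1 = sqrt(mu/r1)*(sqrt(2*r2/(r1+r2)) - 1) = 2077.4290 m/s
dv2 = sqrt(mu/r2)*(1 - sqrt(2*r1/(r1+r2))) = 1426.2471 m/s
total dv = |dv1| + |dv2| = 2077.4290 + 1426.2471 = 3503.6760 m/s = 3.5037 km/s

3.5037 km/s


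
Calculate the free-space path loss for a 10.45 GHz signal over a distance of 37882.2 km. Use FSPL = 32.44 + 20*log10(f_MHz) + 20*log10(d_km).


f = 10.45 GHz = 10450.0000 MHz
d = 37882.2 km
FSPL = 32.44 + 20*log10(10450.0000) + 20*log10(37882.2)
FSPL = 32.44 + 80.3823 + 91.5687
FSPL = 204.3910 dB

204.3910 dB


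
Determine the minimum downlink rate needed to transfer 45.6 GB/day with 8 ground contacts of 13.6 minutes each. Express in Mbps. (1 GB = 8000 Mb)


total contact time = 8 * 13.6 * 60 = 6528.0000 s
data = 45.6 GB = 364800.0000 Mb
rate = 364800.0000 / 6528.0000 = 55.8824 Mbps

55.8824 Mbps


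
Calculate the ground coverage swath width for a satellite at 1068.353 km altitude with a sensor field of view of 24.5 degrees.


FOV = 24.5 deg = 0.4276057 rad
swath = 2 * alt * tan(FOV/2) = 2 * 1068.353 * tan(0.2138028)
swath = 2 * 1068.353 * 0.2171213
swath = 463.9243 km

463.9243 km


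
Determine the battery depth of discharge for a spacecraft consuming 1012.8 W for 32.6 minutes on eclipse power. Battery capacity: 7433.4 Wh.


E_used = P * t / 60 = 1012.8 * 32.6 / 60 = 550.2880 Wh
DOD = E_used / E_total * 100 = 550.2880 / 7433.4 * 100
DOD = 7.4029 %

7.4029 %


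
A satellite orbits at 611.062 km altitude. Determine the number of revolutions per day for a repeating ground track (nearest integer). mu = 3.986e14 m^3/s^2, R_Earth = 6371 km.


r = 6.982062e+06 m
T = 2*pi*sqrt(r^3/mu) = 5806.1302 s = 96.7688 min
revs/day = 1440 / 96.7688 = 14.8808
Rounded: 15 revolutions per day

15 revolutions per day


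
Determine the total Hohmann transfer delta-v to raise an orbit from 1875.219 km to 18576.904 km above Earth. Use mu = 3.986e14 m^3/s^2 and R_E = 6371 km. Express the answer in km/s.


r1 = 8246.2190 km = 8.246219e+06 m
r2 = 24947.9040 km = 2.4947904e+07 m
dv1 = sqrt(mu/r1)*(sqrt(2*r2/(r1+r2)) - 1) = 1571.4809 m/s
dv2 = sqrt(mu/r2)*(1 - sqrt(2*r1/(r1+r2))) = 1179.6639 m/s
total dv = |dv1| + |dv2| = 1571.4809 + 1179.6639 = 2751.1448 m/s = 2.7511 km/s

2.7511 km/s


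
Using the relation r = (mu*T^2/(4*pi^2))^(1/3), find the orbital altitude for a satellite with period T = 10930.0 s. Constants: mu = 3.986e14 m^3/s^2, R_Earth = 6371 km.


T = 10930.0 s
r = (mu*T^2/(4*pi^2))^(1/3) = (3.986e14 * 10930.0^2 / (4*pi^2))^(1/3)
r = 1.0644844e+07 m = 10644.8438 km
alt = r - R_E = 10644.8438 - 6371 = 4273.8438 km

4273.8438 km


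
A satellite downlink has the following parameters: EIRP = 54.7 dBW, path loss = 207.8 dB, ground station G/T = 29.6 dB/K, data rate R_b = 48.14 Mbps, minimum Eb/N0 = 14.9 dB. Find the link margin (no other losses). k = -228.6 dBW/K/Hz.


C/N0 = EIRP - FSPL + G/T - k = 54.7 - 207.8 + 29.6 - (-228.6)
C/N0 = 105.1000 dB-Hz
R_b = 48.14 Mbps = 4.814e+07 bps -> 10*log10(R_b) = 76.8251 dB-Hz
Eb/N0 = C/N0 - 10*log10(R_b) = 105.1000 - 76.8251 = 28.2749 dB
Margin = Eb/N0 - Eb/N0_req = 28.2749 - 14.9 = 13.3749 dB (link closes)

13.3749 dB


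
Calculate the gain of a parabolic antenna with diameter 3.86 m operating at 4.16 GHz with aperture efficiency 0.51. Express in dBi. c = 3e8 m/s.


lambda = c/f = 3e8 / 4.16e+09 = 0.07211538 m
G = eta*(pi*D/lambda)^2 = 0.51*(pi*3.86/0.07211538)^2
G = 14420.7777 (linear)
G = 10*log10(14420.7777) = 41.5899 dBi

41.5899 dBi


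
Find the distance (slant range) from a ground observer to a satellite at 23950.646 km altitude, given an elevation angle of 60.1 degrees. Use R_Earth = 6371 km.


h = 23950.646 km, el = 60.1 deg
d = -R_E*sin(el) + sqrt((R_E*sin(el))^2 + 2*R_E*h + h^2)
d = -6371.0000*sin(1.0489) + sqrt((6371.0000*0.8668967)^2 + 2*6371.0000*23950.646 + 23950.646^2)
d = 24631.8693 km

24631.8693 km


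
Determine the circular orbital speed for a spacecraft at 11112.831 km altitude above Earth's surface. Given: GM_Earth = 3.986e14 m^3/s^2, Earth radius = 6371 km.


r = R_E + alt = 6371.0 + 11112.831 = 17483.8310 km = 1.7483831e+07 m
v = sqrt(mu/r) = sqrt(3.986e14 / 1.7483831e+07) = 4774.7468 m/s = 4.7747 km/s

4.7747 km/s


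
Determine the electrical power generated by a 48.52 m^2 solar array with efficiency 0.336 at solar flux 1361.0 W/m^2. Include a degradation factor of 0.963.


P = area * eta * S * degradation
P = 48.52 * 0.336 * 1361.0 * 0.963
P = 21367.0458 W

21367.0458 W


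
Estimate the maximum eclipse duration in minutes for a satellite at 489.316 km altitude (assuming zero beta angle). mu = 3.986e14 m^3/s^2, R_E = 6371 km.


r = 6860.3160 km
T = 94.2489 min
Eclipse fraction = arcsin(R_E/r)/pi = arcsin(6371.0000/6860.3160)/pi
= arcsin(0.9286744)/pi = 0.3790506
Eclipse duration = 0.3790506 * 94.2489 = 35.7251 min

35.7251 minutes


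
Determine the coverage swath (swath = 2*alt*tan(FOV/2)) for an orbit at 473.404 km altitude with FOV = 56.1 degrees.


FOV = 56.1 deg = 0.9791297 rad
swath = 2 * alt * tan(FOV/2) = 2 * 473.404 * tan(0.4895649)
swath = 2 * 473.404 * 0.5328293
swath = 504.4871 km

504.4871 km


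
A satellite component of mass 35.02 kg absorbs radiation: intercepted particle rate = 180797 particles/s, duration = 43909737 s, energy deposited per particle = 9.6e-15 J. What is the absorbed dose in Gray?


Total energy deposited = rate * time * E_per
  = 180797 * 43909737 * 9.6e-15 = 0.07621199 J
Dose = E_total / mass = 0.07621199 / 35.02
Dose = 0.002176242 Gy

0.0022 Gy


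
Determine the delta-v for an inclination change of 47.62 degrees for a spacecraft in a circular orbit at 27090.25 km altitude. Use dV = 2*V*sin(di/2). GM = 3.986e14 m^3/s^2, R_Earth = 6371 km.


r = 33461.2500 km = 3.346125e+07 m
V = sqrt(mu/r) = 3451.4181 m/s
di = 47.62 deg = 0.8311258 rad
dV = 2*V*sin(di/2) = 2*3451.4181*sin(0.4155629)
dV = 2786.7093 m/s = 2.7867 km/s

2.7867 km/s


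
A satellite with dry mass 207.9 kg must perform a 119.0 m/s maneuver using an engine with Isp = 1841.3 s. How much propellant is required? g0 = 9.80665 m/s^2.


ve = Isp * g0 = 1841.3 * 9.80665 = 18056.984645 m/s
mass ratio = exp(dv/ve) = exp(119.0/18056.984645) = 1.00661201
m_prop = m_dry * (mr - 1) = 207.9 * (1.00661201 - 1)
m_prop = 1.3746 kg

1.3746 kg


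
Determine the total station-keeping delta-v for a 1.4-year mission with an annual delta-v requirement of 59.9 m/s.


dV = rate * years = 59.9 * 1.4
dV = 83.8600 m/s

83.8600 m/s


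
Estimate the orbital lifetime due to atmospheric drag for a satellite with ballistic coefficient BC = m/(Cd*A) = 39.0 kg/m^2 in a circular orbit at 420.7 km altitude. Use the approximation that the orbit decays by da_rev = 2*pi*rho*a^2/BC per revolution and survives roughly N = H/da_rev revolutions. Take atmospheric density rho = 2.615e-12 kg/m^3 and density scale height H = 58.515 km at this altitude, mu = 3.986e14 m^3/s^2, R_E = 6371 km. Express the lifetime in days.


a = R_E + alt = 6791.7000 km = 6.7917e+06 m
da_rev = 2*pi*rho*a^2/BC = 2*pi*2.615e-12*(6.7917e+06)^2/39.0 = 19.433183 m per revolution
N = H/da_rev = 58515.0000 m / 19.433183 m = 3011.0867 revolutions
P = 2*pi*sqrt(a^3/mu) = 5570.3048 s
lifetime = N*P = 3011.0867 * 5570.3048 = 1.6772671e+07 s = 194.1281 days

194.1281 days


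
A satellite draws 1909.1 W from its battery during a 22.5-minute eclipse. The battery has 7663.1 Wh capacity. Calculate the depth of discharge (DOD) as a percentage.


E_used = P * t / 60 = 1909.1 * 22.5 / 60 = 715.9125 Wh
DOD = E_used / E_total * 100 = 715.9125 / 7663.1 * 100
DOD = 9.3423 %

9.3423 %


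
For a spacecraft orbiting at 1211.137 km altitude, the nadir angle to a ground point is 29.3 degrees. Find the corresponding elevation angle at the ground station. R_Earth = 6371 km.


r = R_E + alt = 7582.1370 km
Law of sines in the satellite / Earth-center / ground-point triangle:
  sin(nadir)/R_E = sin(90 + el)/r  =>  cos(el) = (r/R_E)*sin(nadir)
cos(el) = (7582.1370 / 6371.0000) * sin(29.3 deg) = 0.5824148
el = arccos(0.5824148) = 54.3794 deg
(Earth-central angle = 90 - nadir - el = 6.3206 deg)

54.3794 degrees


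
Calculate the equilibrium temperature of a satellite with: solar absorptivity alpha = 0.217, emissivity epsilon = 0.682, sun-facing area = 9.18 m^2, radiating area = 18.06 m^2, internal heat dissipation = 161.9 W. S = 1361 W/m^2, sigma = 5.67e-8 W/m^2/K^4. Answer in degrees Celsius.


Numerator = alpha*S*A_sun + Q_int = 0.217*1361*9.18 + 161.9 = 2873.0937 W
Denominator = eps*sigma*A_rad = 0.682*5.67e-8*18.06 = 6.9836936e-07 W/K^4
T^4 = 4.114003e+09 K^4
T = 253.2597 K = -19.8903 C

-19.8903 degrees Celsius


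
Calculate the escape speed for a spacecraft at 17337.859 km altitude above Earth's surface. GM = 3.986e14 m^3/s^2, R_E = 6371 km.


r = 6371.0 + 17337.859 = 23708.8590 km = 2.3708859e+07 m
v_esc = sqrt(2*mu/r) = sqrt(2*3.986e14 / 2.3708859e+07)
v_esc = 5798.6690 m/s = 5.7987 km/s

5.7987 km/s


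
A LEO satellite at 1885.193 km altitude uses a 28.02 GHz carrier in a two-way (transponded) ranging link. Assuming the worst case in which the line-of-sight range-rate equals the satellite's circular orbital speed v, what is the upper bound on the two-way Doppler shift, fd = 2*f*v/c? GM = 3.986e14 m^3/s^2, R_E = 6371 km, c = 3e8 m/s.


r = 8.256193e+06 m
v = sqrt(mu/r) = 6948.3027 m/s (worst-case radial velocity)
f = 28.02 GHz = 2.802e+10 Hz
fd = 2*f*v/c = 2*2.802e+10*6948.3027/3.0e+08
fd = 1.2979429e+06 Hz

1.2979e+06 Hz


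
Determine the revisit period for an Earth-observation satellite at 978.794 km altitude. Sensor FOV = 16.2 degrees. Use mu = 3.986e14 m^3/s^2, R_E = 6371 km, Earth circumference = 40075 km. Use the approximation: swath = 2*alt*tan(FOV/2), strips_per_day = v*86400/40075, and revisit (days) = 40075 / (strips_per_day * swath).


swath = 2*978.794*tan(0.1413717) = 278.6060 km
v = sqrt(mu/r) = 7364.2931 m/s = 7.3643 km/s
strips/day = v*86400/40075 = 7.3643*86400/40075 = 15.8771
coverage/day = strips * swath = 15.8771 * 278.6060 = 4423.4568 km
revisit = 40075 / 4423.4568 = 9.0597 days

9.0597 days


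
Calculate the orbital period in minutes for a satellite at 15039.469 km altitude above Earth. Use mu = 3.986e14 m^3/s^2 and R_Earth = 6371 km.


r = 21410.4690 km = 2.1410469e+07 m
T = 2*pi*sqrt(r^3/mu) = 2*pi*sqrt(9.8147342e+21 / 3.986e14)
T = 31178.1608 s = 519.6360 min

519.6360 minutes


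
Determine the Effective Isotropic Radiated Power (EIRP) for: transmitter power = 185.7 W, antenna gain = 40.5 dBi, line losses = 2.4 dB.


Pt = 185.7 W = 22.6881 dBW
EIRP = Pt_dBW + Gt - losses = 22.6881 + 40.5 - 2.4 = 60.7881 dBW

60.7881 dBW


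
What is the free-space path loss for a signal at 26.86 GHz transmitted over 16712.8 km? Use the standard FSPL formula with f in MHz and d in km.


f = 26.86 GHz = 26860.0000 MHz
d = 16712.8 km
FSPL = 32.44 + 20*log10(26860.0000) + 20*log10(16712.8)
FSPL = 32.44 + 88.5821 + 84.4610
FSPL = 205.4831 dB

205.4831 dB


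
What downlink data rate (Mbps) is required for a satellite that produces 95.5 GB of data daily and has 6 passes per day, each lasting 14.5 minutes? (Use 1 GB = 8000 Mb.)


total contact time = 6 * 14.5 * 60 = 5220.0000 s
data = 95.5 GB = 764000.0000 Mb
rate = 764000.0000 / 5220.0000 = 146.3602 Mbps

146.3602 Mbps


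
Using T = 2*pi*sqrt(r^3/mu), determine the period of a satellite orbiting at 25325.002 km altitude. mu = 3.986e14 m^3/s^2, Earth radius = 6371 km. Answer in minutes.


r = 31696.0020 km = 3.1696002e+07 m
T = 2*pi*sqrt(r^3/mu) = 2*pi*sqrt(3.1842962e+22 / 3.986e14)
T = 56158.8169 s = 935.9803 min

935.9803 minutes


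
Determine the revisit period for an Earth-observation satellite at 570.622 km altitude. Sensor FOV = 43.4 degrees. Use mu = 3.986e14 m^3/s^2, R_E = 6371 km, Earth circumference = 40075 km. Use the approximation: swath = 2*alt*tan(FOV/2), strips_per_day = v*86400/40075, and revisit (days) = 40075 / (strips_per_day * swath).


swath = 2*570.622*tan(0.3787364) = 454.1561 km
v = sqrt(mu/r) = 7577.7132 m/s = 7.5777 km/s
strips/day = v*86400/40075 = 7.5777*86400/40075 = 16.3372
coverage/day = strips * swath = 16.3372 * 454.1561 = 7419.6527 km
revisit = 40075 / 7419.6527 = 5.4012 days

5.4012 days


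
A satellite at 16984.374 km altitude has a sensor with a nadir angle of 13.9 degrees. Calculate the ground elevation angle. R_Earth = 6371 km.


r = R_E + alt = 23355.3740 km
Law of sines in the satellite / Earth-center / ground-point triangle:
  sin(nadir)/R_E = sin(90 + el)/r  =>  cos(el) = (r/R_E)*sin(nadir)
cos(el) = (23355.3740 / 6371.0000) * sin(13.9 deg) = 0.8806492
el = arccos(0.8806492) = 28.2792 deg
(Earth-central angle = 90 - nadir - el = 47.8208 deg)

28.2792 degrees


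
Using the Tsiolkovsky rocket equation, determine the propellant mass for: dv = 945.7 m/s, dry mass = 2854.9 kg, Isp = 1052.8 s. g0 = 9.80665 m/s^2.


ve = Isp * g0 = 1052.8 * 9.80665 = 10324.441120 m/s
mass ratio = exp(dv/ve) = exp(945.7/10324.441120) = 1.09592437
m_prop = m_dry * (mr - 1) = 2854.9 * (1.09592437 - 1)
m_prop = 273.8545 kg

273.8545 kg


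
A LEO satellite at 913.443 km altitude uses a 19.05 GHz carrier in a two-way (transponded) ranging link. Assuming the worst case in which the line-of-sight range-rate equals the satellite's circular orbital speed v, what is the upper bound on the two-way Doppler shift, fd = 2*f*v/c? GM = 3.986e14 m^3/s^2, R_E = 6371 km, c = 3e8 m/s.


r = 7.284443e+06 m
v = sqrt(mu/r) = 7397.2530 m/s (worst-case radial velocity)
f = 19.05 GHz = 1.905e+10 Hz
fd = 2*f*v/c = 2*1.905e+10*7397.2530/3.0e+08
fd = 939451.1307 Hz

939451.1307 Hz


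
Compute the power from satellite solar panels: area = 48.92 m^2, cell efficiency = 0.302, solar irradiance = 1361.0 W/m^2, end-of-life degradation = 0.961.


P = area * eta * S * degradation
P = 48.92 * 0.302 * 1361.0 * 0.961
P = 19323.0156 W

19323.0156 W


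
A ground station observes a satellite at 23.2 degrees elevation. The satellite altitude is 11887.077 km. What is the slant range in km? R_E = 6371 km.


h = 11887.077 km, el = 23.2 deg
d = -R_E*sin(el) + sqrt((R_E*sin(el))^2 + 2*R_E*h + h^2)
d = -6371.0000*sin(0.4049164) + sqrt((6371.0000*0.3939419)^2 + 2*6371.0000*11887.077 + 11887.077^2)
d = 14783.7455 km

14783.7455 km


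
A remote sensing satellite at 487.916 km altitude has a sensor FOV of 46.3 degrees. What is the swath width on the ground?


FOV = 46.3 deg = 0.8080874 rad
swath = 2 * alt * tan(FOV/2) = 2 * 487.916 * tan(0.4040437)
swath = 2 * 487.916 * 0.427568
swath = 417.2345 km

417.2345 km


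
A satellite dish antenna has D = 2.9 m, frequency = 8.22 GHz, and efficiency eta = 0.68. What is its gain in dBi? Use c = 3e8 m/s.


lambda = c/f = 3e8 / 8.22e+09 = 0.03649635 m
G = eta*(pi*D/lambda)^2 = 0.68*(pi*2.9/0.03649635)^2
G = 42374.6164 (linear)
G = 10*log10(42374.6164) = 46.2711 dBi

46.2711 dBi


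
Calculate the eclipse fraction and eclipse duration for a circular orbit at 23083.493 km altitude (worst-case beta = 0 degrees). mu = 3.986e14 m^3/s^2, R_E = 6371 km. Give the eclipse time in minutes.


r = 29454.4930 km
T = 838.4696 min
Eclipse fraction = arcsin(R_E/r)/pi = arcsin(6371.0000/29454.4930)/pi
= arcsin(0.2162998)/pi = 0.06939885
Eclipse duration = 0.06939885 * 838.4696 = 58.1888 min

58.1888 minutes


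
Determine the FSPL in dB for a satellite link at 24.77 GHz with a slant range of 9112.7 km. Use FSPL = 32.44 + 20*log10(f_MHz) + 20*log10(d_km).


f = 24.77 GHz = 24770.0000 MHz
d = 9112.7 km
FSPL = 32.44 + 20*log10(24770.0000) + 20*log10(9112.7)
FSPL = 32.44 + 87.8785 + 79.1929
FSPL = 199.5115 dB

199.5115 dB


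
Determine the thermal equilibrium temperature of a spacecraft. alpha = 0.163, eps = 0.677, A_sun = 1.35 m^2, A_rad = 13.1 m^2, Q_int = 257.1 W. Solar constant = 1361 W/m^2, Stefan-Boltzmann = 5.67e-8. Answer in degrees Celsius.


Numerator = alpha*S*A_sun + Q_int = 0.163*1361*1.35 + 257.1 = 556.5881 W
Denominator = eps*sigma*A_rad = 0.677*5.67e-8*13.1 = 5.0285529e-07 W/K^4
T^4 = 1.1068553e+09 K^4
T = 182.3991 K = -90.7509 C

-90.7509 degrees Celsius


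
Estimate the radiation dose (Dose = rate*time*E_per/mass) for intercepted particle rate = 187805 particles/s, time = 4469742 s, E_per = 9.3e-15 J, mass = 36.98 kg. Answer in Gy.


Total energy deposited = rate * time * E_per
  = 187805 * 4469742 * 9.3e-15 = 0.007806791 J
Dose = E_total / mass = 0.007806791 / 36.98
Dose = 2.1110846e-04 Gy

2.1111e-04 Gy


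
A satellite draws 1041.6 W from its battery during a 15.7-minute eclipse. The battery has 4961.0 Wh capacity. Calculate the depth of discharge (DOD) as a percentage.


E_used = P * t / 60 = 1041.6 * 15.7 / 60 = 272.5520 Wh
DOD = E_used / E_total * 100 = 272.5520 / 4961.0 * 100
DOD = 5.4939 %

5.4939 %


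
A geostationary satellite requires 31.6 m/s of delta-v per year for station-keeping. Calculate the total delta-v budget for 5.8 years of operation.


dV = rate * years = 31.6 * 5.8
dV = 183.2800 m/s

183.2800 m/s


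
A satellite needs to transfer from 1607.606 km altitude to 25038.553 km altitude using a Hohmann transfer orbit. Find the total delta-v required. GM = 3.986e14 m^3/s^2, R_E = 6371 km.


r1 = 7978.6060 km = 7.978606e+06 m
r2 = 31409.5530 km = 3.1409553e+07 m
dv1 = sqrt(mu/r1)*(sqrt(2*r2/(r1+r2)) - 1) = 1858.0921 m/s
dv2 = sqrt(mu/r2)*(1 - sqrt(2*r1/(r1+r2))) = 1294.9321 m/s
total dv = |dv1| + |dv2| = 1858.0921 + 1294.9321 = 3153.0242 m/s = 3.1530 km/s

3.1530 km/s


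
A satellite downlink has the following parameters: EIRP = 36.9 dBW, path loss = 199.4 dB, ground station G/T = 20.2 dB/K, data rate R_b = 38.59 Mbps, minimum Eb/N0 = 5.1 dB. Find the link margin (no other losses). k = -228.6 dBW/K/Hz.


C/N0 = EIRP - FSPL + G/T - k = 36.9 - 199.4 + 20.2 - (-228.6)
C/N0 = 86.3000 dB-Hz
R_b = 38.59 Mbps = 3.859e+07 bps -> 10*log10(R_b) = 75.8647 dB-Hz
Eb/N0 = C/N0 - 10*log10(R_b) = 86.3000 - 75.8647 = 10.4353 dB
Margin = Eb/N0 - Eb/N0_req = 10.4353 - 5.1 = 5.3353 dB (link closes)

5.3353 dB


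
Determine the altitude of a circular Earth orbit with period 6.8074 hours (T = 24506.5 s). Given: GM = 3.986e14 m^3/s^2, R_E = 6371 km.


T = 24506.5 s
r = (mu*T^2/(4*pi^2))^(1/3) = (3.986e14 * 24506.5^2 / (4*pi^2))^(1/3)
r = 1.823532e+07 m = 18235.3196 km
alt = r - R_E = 18235.3196 - 6371 = 11864.3196 km

11864.3196 km


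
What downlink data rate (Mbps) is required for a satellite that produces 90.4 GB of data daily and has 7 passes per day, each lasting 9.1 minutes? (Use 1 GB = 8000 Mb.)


total contact time = 7 * 9.1 * 60 = 3822.0000 s
data = 90.4 GB = 723200.0000 Mb
rate = 723200.0000 / 3822.0000 = 189.2203 Mbps

189.2203 Mbps


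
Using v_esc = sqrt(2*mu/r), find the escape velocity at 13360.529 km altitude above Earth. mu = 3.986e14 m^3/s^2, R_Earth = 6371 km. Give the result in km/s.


r = 6371.0 + 13360.529 = 19731.5290 km = 1.9731529e+07 m
v_esc = sqrt(2*mu/r) = sqrt(2*3.986e14 / 1.9731529e+07)
v_esc = 6356.2837 m/s = 6.3563 km/s

6.3563 km/s


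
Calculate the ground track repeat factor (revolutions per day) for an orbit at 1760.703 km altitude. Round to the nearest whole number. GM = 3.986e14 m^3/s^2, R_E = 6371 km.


r = 8.131703e+06 m
T = 2*pi*sqrt(r^3/mu) = 7297.6576 s = 121.6276 min
revs/day = 1440 / 121.6276 = 11.8394
Rounded: 12 revolutions per day

12 revolutions per day


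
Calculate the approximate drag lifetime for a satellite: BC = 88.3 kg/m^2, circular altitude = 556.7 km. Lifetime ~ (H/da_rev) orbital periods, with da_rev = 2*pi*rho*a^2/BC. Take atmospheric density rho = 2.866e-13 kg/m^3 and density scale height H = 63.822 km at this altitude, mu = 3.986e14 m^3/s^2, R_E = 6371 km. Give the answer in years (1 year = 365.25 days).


a = R_E + alt = 6927.7000 km = 6.9277e+06 m
da_rev = 2*pi*rho*a^2/BC = 2*pi*2.866e-13*(6.9277e+06)^2/88.3 = 0.978753878 m per revolution
N = H/da_rev = 63822.0000 m / 0.978753878 m = 65207.4045 revolutions
P = 2*pi*sqrt(a^3/mu) = 5738.4530 s
lifetime = N*P = 65207.4045 * 5738.4530 = 3.7418963e+08 s = 4330.8985 days
years = 4330.8985 / 365.25 = 11.8574 years

11.8574 years


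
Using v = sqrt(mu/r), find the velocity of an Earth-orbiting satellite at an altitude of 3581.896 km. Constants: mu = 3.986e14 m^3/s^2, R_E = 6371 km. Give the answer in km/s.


r = R_E + alt = 6371.0 + 3581.896 = 9952.8960 km = 9.952896e+06 m
v = sqrt(mu/r) = sqrt(3.986e14 / 9.952896e+06) = 6328.3999 m/s = 6.3284 km/s

6.3284 km/s


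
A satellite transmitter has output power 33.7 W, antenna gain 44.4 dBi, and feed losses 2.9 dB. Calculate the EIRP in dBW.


Pt = 33.7 W = 15.2763 dBW
EIRP = Pt_dBW + Gt - losses = 15.2763 + 44.4 - 2.9 = 56.7763 dBW

56.7763 dBW
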